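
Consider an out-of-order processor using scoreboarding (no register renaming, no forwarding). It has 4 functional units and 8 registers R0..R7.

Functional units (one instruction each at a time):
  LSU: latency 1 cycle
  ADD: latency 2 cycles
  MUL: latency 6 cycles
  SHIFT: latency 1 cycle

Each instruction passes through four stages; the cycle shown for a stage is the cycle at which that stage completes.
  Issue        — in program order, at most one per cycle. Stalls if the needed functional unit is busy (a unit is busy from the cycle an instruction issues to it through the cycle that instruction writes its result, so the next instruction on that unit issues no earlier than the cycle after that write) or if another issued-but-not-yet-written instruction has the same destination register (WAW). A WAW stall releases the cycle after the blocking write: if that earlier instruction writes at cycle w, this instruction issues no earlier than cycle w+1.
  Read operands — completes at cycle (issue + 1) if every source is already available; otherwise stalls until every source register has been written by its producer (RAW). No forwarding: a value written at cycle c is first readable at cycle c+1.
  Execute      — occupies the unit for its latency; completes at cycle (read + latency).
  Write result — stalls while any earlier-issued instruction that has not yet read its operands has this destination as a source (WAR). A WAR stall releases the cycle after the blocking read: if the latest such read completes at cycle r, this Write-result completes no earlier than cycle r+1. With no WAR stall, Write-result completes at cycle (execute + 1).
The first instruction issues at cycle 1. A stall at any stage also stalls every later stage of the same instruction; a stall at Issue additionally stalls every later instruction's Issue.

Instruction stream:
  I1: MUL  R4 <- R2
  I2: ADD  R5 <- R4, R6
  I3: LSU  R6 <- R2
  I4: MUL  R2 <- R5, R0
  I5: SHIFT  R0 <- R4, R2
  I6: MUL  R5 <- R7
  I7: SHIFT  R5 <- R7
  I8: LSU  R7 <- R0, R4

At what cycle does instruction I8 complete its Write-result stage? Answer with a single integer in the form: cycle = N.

I1: IS=1 RO=2 EX=8 WR=9
I2: IS=2 RO=10 EX=12 WR=13  [RAW R4: wait I1 write@9]
I3: IS=3 RO=4 EX=5 WR=11  [WAR R6: wait I2 read@10]
I4: IS=10 RO=14 EX=20 WR=21  [struct: MUL busy until I1 writes@9; RAW R5: wait I2 write@13]
I5: IS=11 RO=22 EX=23 WR=24  [RAW R2: wait I4 write@21]
I6: IS=22 RO=23 EX=29 WR=30  [struct: MUL busy until I4 writes@21]
I7: IS=31 RO=32 EX=33 WR=34  [WAW R5: wait I6 write@30]
I8: IS=32 RO=33 EX=34 WR=35

cycle = 35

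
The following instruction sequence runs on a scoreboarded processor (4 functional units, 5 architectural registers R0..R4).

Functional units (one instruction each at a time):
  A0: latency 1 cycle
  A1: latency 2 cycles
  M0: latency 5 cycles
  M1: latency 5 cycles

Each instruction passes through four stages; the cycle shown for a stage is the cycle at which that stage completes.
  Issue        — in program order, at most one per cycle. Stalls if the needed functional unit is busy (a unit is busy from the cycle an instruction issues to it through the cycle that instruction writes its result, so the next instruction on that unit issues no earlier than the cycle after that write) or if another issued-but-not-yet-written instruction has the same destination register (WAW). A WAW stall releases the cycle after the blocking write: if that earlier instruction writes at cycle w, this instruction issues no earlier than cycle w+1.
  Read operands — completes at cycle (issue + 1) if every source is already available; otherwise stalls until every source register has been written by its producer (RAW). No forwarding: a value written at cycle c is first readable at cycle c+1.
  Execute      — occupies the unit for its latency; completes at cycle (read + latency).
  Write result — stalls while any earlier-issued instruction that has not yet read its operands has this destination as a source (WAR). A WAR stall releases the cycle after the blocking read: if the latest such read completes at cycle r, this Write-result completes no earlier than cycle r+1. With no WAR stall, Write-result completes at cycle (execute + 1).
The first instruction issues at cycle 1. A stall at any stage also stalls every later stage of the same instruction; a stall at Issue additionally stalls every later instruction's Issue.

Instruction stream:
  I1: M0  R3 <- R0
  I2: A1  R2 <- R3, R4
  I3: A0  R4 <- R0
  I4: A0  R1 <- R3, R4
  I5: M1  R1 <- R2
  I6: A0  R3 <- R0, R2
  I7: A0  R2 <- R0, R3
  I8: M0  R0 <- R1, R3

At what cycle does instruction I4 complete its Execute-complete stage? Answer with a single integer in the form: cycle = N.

cycle = 13

t=1  I1 issues→M0
t=2  I1 reads · I2 issues→A1
t=3  I3 issues→A0
t=4  I3 reads
t=5  I3 exec-done
t=7  I1 exec-done
t=8  I1 writes R3
t=9  I2 reads
t=10  I3 writes R4
t=11  I2 exec-done · I4 issues→A0
t=12  I2 writes R2 · I4 reads
t=13  I4 exec-done
t=14  I4 writes R1
t=15  I5 issues→M1
t=16  I5 reads · I6 issues→A0
t=17  I6 reads
t=18  I6 exec-done
t=19  I6 writes R3
t=20  I7 issues→A0
t=21  I5 exec-done · I7 reads · I8 issues→M0
t=22  I5 writes R1 · I7 exec-done
t=23  I7 writes R2 · I8 reads
t=28  I8 exec-done
t=29  I8 writes R0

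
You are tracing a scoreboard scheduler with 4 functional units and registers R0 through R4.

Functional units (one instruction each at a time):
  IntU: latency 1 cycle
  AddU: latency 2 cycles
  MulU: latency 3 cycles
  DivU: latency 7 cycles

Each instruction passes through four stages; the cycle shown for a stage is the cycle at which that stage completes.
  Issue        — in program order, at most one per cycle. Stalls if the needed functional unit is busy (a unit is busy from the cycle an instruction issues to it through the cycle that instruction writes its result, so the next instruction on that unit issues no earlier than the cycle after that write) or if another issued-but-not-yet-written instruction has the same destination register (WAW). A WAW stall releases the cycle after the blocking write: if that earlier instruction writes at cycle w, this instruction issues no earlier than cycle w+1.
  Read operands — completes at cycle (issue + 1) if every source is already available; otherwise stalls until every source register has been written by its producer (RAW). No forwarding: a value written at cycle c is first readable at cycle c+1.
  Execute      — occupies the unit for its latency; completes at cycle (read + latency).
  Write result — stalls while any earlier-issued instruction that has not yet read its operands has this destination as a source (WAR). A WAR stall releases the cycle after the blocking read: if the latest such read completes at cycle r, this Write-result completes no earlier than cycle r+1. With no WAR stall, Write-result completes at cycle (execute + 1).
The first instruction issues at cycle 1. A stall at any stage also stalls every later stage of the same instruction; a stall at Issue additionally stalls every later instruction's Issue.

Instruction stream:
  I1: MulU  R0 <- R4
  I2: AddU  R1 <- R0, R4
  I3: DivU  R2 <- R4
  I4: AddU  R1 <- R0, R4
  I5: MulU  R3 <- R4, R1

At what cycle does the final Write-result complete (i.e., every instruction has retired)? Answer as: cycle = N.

I1  is:1  ro:2  ex:5  wr:6
I2  is:2  ro:7  ex:9  wr:10  — RAW R0: wait I1 write@6
I3  is:3  ro:4  ex:11  wr:12
I4  is:11  ro:12  ex:14  wr:15  — struct: AddU busy until I2 writes@10
I5  is:12  ro:16  ex:19  wr:20  — RAW R1: wait I4 write@15

cycle = 20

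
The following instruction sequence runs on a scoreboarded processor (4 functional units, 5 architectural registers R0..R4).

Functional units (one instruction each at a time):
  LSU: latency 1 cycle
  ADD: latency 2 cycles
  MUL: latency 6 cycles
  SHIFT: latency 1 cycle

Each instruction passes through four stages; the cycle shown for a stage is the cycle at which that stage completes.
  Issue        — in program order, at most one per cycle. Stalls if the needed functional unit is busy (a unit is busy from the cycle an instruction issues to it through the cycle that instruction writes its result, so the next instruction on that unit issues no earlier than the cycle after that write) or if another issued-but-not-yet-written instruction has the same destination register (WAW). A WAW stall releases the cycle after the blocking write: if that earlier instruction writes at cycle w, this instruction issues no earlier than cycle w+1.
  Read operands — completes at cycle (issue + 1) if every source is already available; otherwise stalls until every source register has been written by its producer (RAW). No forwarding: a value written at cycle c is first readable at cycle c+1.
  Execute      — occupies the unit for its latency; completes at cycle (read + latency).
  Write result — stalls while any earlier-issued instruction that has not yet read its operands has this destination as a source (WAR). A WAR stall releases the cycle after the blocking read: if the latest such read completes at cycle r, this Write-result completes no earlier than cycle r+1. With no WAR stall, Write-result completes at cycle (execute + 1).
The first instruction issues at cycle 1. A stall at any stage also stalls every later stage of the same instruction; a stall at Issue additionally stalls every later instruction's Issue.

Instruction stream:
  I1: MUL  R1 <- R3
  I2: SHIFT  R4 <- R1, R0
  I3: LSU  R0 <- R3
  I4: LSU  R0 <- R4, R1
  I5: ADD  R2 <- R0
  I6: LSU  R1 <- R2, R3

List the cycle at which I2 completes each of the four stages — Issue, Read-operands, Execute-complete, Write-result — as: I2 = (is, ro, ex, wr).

I2 = (2, 10, 11, 12)

cycle 1: I1 dispatched to MUL
cycle 2: I1 operands ready | I2 dispatched to SHIFT
cycle 3: I3 dispatched to LSU
cycle 4: I3 operands ready
cycle 5: I3 complete
cycle 8: I1 complete
cycle 9: R1←I1
cycle 10: I2 operands ready
cycle 11: I2 complete | R0←I3
cycle 12: R4←I2 | I4 dispatched to LSU
cycle 13: I4 operands ready | I5 dispatched to ADD
cycle 14: I4 complete
cycle 15: R0←I4
cycle 16: I5 operands ready | I6 dispatched to LSU
cycle 18: I5 complete
cycle 19: R2←I5
cycle 20: I6 operands ready
cycle 21: I6 complete
cycle 22: R1←I6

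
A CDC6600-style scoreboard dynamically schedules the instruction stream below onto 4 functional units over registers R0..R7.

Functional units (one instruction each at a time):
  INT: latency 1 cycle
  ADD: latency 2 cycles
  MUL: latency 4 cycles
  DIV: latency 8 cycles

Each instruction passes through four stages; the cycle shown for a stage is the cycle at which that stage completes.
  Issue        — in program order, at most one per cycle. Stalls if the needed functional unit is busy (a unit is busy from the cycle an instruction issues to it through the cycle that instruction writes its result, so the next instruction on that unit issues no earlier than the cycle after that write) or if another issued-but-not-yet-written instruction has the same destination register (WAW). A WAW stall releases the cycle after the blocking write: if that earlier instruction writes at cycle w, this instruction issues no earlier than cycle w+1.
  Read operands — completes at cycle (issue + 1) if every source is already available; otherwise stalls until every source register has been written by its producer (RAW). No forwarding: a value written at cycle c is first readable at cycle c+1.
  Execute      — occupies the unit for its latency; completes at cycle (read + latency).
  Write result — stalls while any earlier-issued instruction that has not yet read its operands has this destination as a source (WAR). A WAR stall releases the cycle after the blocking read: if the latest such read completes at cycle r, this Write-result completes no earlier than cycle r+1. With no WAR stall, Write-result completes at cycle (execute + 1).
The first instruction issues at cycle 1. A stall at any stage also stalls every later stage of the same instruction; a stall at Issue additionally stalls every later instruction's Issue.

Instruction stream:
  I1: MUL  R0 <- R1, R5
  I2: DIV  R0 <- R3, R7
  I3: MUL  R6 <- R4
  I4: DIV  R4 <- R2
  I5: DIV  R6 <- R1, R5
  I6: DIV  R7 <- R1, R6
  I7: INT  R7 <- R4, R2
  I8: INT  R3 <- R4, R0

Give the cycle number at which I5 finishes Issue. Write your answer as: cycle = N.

1) issue 1, read 2, done 6, write 7
2) issue 8, read 9, done 17, write 18  <WAW R0: wait I1 write@7>
3) issue 9, read 10, done 14, write 15
4) issue 19, read 20, done 28, write 29  <struct: DIV busy until I2 writes@18>
5) issue 30, read 31, done 39, write 40  <struct: DIV busy until I4 writes@29>
6) issue 41, read 42, done 50, write 51  <struct: DIV busy until I5 writes@40>
7) issue 52, read 53, done 54, write 55  <WAW R7: wait I6 write@51>
8) issue 56, read 57, done 58, write 59  <struct: INT busy until I7 writes@55>

cycle = 30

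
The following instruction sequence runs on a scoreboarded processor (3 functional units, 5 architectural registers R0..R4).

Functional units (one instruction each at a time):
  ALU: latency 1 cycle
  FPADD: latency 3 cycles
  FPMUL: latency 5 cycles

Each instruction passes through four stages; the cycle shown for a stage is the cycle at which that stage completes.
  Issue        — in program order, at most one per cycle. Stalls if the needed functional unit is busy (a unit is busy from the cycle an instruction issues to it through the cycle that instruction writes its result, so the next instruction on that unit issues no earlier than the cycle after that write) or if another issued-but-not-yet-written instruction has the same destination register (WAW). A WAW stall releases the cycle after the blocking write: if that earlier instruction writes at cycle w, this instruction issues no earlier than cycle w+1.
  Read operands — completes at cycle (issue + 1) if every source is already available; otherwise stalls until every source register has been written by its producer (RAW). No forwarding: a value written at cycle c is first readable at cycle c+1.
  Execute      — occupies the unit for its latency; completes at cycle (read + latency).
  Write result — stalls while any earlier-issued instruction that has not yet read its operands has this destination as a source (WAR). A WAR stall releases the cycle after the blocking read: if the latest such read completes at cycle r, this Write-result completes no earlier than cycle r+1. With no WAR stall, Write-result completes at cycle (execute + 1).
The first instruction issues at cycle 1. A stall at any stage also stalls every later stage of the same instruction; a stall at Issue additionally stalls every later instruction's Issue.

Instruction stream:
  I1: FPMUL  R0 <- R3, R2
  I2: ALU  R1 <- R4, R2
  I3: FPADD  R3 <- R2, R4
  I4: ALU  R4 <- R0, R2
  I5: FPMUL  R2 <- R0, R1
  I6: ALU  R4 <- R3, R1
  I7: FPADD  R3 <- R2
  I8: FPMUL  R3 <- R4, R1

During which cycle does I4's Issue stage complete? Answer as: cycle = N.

cycle = 6

1) issue 1, read 2, done 7, write 8
2) issue 2, read 3, done 4, write 5
3) issue 3, read 4, done 7, write 8
4) issue 6, read 9, done 10, write 11  <struct: ALU busy until I2 writes@5 / RAW R0: wait I1 write@8>
5) issue 9, read 10, done 15, write 16  <struct: FPMUL busy until I1 writes@8>
6) issue 12, read 13, done 14, write 15  <struct: ALU busy until I4 writes@11>
7) issue 13, read 17, done 20, write 21  <RAW R2: wait I5 write@16>
8) issue 22, read 23, done 28, write 29  <WAW R3: wait I7 write@21>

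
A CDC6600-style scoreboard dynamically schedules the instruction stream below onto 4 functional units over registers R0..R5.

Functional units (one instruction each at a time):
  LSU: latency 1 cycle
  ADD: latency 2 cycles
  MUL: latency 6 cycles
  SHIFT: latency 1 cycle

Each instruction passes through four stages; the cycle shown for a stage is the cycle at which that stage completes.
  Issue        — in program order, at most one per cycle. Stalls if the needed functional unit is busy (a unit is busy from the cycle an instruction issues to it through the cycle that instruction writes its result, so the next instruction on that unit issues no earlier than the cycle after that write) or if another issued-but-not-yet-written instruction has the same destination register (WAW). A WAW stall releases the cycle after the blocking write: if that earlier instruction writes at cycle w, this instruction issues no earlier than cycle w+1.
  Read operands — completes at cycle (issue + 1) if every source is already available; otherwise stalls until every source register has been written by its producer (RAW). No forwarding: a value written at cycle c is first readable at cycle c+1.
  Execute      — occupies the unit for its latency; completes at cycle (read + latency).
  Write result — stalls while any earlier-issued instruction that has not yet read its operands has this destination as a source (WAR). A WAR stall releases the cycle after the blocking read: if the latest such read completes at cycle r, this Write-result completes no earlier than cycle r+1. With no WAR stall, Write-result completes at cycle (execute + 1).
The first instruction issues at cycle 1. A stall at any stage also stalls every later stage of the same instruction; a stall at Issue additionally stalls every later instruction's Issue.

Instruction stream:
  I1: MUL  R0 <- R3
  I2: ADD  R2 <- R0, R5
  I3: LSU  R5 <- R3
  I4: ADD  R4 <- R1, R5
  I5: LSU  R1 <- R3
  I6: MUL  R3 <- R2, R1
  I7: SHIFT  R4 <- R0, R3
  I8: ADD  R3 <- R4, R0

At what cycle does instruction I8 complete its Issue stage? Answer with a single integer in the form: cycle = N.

I1 -> (1, 2, 8, 9)
I2 -> (2, 10, 12, 13)  // RAW R0: wait I1 write@9
I3 -> (3, 4, 5, 11)  // WAR R5: wait I2 read@10
I4 -> (14, 15, 17, 18)  // struct: ADD busy until I2 writes@13
I5 -> (15, 16, 17, 18)
I6 -> (16, 19, 25, 26)  // RAW R1: wait I5 write@18
I7 -> (19, 27, 28, 29)  // WAW R4: wait I4 write@18, RAW R3: wait I6 write@26
I8 -> (27, 30, 32, 33)  // WAW R3: wait I6 write@26, RAW R4: wait I7 write@29

cycle = 27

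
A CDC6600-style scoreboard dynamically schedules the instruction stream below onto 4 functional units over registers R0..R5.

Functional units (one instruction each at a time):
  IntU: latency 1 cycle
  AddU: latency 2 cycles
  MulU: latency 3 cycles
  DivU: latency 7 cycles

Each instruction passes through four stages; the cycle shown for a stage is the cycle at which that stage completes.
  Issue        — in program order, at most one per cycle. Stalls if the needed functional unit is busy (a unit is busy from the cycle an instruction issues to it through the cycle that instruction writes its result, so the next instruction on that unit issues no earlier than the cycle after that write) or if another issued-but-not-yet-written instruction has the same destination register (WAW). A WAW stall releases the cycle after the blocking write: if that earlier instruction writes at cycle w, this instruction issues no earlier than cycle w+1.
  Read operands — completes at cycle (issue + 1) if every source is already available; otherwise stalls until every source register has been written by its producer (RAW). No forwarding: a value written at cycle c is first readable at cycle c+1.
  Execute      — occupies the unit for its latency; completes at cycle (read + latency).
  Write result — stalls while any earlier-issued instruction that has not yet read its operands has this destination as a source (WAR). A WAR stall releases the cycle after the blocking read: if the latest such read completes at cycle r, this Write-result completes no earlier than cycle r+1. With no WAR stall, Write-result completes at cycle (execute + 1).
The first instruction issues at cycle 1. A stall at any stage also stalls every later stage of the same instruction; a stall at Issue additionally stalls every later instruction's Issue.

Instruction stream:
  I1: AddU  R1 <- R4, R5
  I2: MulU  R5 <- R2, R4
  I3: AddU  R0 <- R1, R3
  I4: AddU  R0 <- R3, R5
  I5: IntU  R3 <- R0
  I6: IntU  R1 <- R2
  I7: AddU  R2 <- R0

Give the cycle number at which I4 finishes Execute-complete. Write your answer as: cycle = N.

cycle 1: issue I1 (AddU)
cycle 2: I1 read-ops · issue I2 (MulU)
cycle 3: I2 read-ops
cycle 4: I1 finished on AddU
cycle 5: I1→R1
cycle 6: I2 finished on MulU · issue I3 (AddU)
cycle 7: I2→R5 · I3 read-ops
cycle 9: I3 finished on AddU
cycle 10: I3→R0
cycle 11: issue I4 (AddU)
cycle 12: I4 read-ops · issue I5 (IntU)
cycle 14: I4 finished on AddU
cycle 15: I4→R0
cycle 16: I5 read-ops
cycle 17: I5 finished on IntU
cycle 18: I5→R3
cycle 19: issue I6 (IntU)
cycle 20: I6 read-ops · issue I7 (AddU)
cycle 21: I6 finished on IntU · I7 read-ops
cycle 22: I6→R1
cycle 23: I7 finished on AddU
cycle 24: I7→R2

cycle = 14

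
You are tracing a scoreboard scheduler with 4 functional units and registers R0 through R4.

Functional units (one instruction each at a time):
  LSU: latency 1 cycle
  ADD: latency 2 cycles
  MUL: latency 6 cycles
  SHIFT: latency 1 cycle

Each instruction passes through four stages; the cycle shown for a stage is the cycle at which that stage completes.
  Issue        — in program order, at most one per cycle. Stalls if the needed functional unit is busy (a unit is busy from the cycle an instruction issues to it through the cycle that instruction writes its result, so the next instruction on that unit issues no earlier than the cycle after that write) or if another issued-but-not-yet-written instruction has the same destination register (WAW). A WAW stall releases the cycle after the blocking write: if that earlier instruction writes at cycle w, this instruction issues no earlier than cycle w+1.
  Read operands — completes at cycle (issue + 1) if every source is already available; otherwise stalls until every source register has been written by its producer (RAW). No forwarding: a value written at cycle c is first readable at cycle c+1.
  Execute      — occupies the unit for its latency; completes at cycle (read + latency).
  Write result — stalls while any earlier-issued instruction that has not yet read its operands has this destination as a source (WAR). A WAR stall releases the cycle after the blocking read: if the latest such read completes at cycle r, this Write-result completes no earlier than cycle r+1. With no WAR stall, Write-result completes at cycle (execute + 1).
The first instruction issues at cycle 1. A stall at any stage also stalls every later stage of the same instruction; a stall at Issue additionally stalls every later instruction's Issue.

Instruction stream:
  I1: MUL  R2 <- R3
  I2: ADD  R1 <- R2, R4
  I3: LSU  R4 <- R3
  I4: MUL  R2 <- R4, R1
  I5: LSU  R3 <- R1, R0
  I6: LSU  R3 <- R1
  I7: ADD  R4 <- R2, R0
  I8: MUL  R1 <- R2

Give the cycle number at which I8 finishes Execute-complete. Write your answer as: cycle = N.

  I1 | 1 | 2 | 8 | 9
  I2 | 2 | 10 | 12 | 13   RAW R2: wait I1 write@9
  I3 | 3 | 4 | 5 | 11   WAR R4: wait I2 read@10
  I4 | 10 | 14 | 20 | 21   struct: MUL busy until I1 writes@9 · RAW R1: wait I2 write@13
  I5 | 12 | 14 | 15 | 16   struct: LSU busy until I3 writes@11 · RAW R1: wait I2 write@13
  I6 | 17 | 18 | 19 | 20   struct: LSU busy until I5 writes@16
  I7 | 18 | 22 | 24 | 25   RAW R2: wait I4 write@21
  I8 | 22 | 23 | 29 | 30   struct: MUL busy until I4 writes@21

cycle = 29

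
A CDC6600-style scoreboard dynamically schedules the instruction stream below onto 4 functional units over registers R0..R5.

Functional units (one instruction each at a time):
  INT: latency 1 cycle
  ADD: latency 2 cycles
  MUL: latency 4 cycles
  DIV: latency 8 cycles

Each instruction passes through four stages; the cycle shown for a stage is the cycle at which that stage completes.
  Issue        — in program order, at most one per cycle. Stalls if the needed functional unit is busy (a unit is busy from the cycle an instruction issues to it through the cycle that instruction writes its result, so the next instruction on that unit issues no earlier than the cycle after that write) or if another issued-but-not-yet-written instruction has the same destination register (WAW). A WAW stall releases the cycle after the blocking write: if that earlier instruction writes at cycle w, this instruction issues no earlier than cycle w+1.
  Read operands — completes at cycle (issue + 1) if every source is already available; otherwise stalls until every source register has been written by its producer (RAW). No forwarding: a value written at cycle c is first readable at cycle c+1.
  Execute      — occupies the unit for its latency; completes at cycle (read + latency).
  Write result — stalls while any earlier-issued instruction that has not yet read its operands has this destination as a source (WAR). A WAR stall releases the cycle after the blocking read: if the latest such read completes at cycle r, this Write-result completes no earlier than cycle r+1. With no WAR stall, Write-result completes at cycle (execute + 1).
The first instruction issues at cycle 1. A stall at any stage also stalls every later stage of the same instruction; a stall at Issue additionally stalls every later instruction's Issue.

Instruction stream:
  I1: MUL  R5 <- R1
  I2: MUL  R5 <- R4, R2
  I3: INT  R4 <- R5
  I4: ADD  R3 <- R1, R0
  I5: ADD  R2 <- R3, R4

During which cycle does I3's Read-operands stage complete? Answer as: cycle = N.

cycle = 15

I1  is:1  ro:2  ex:6  wr:7
I2  is:8  ro:9  ex:13  wr:14  — struct: MUL busy until I1 writes@7
I3  is:9  ro:15  ex:16  wr:17  — RAW R5: wait I2 write@14
I4  is:10  ro:11  ex:13  wr:14
I5  is:15  ro:18  ex:20  wr:21  — struct: ADD busy until I4 writes@14, RAW R4: wait I3 write@17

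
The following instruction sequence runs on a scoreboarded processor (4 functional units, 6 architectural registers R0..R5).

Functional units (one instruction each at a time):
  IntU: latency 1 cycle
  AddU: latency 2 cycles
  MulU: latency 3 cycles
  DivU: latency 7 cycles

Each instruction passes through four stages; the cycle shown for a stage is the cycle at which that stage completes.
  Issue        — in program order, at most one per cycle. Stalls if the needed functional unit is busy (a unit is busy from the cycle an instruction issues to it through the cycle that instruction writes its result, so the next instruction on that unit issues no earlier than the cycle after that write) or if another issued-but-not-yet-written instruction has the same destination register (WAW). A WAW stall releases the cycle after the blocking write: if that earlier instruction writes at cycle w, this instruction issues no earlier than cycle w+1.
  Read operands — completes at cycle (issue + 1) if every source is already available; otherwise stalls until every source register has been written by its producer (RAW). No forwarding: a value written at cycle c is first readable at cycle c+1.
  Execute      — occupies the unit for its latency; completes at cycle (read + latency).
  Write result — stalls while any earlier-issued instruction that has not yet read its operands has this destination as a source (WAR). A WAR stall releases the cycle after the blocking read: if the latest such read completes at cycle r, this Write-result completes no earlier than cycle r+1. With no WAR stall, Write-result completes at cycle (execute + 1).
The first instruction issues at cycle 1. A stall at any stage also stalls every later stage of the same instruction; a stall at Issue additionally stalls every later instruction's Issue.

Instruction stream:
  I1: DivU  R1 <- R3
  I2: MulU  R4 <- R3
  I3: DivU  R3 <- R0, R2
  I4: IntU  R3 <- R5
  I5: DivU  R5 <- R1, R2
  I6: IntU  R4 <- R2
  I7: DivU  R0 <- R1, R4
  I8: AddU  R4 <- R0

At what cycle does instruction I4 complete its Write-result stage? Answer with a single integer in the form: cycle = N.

cycle = 24

1) issue 1, read 2, done 9, write 10
2) issue 2, read 3, done 6, write 7
3) issue 11, read 12, done 19, write 20  <struct: DivU busy until I1 writes@10>
4) issue 21, read 22, done 23, write 24  <WAW R3: wait I3 write@20>
5) issue 22, read 23, done 30, write 31
6) issue 25, read 26, done 27, write 28  <struct: IntU busy until I4 writes@24>
7) issue 32, read 33, done 40, write 41  <struct: DivU busy until I5 writes@31>
8) issue 33, read 42, done 44, write 45  <RAW R0: wait I7 write@41>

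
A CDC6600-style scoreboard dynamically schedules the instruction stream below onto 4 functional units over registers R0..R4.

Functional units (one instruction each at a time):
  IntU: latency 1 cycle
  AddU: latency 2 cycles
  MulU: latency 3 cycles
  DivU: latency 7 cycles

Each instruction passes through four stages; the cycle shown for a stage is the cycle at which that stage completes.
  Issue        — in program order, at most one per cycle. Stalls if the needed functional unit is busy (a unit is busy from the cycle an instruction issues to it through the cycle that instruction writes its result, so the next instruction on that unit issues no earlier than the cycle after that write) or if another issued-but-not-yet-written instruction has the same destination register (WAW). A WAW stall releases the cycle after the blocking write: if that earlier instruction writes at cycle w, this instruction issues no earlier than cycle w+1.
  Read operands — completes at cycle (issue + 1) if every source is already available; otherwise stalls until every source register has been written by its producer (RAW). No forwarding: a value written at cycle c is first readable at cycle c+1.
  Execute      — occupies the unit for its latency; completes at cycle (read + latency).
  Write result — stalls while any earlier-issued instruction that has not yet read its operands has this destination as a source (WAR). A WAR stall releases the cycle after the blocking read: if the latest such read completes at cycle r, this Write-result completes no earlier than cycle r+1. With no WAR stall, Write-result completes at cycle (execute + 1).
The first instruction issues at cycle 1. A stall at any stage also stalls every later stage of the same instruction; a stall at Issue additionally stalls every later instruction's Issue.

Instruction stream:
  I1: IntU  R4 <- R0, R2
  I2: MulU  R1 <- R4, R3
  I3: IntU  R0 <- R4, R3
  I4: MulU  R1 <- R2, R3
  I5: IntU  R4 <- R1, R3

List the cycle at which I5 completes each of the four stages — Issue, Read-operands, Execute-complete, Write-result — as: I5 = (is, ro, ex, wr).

I5 = (11, 16, 17, 18)

cycle 1: I1 dispatched to IntU
cycle 2: I1 operands ready; I2 dispatched to MulU
cycle 3: I1 complete
cycle 4: R4←I1
cycle 5: I2 operands ready; I3 dispatched to IntU
cycle 6: I3 operands ready
cycle 7: I3 complete
cycle 8: I2 complete; R0←I3
cycle 9: R1←I2
cycle 10: I4 dispatched to MulU
cycle 11: I4 operands ready; I5 dispatched to IntU
cycle 14: I4 complete
cycle 15: R1←I4
cycle 16: I5 operands ready
cycle 17: I5 complete
cycle 18: R4←I5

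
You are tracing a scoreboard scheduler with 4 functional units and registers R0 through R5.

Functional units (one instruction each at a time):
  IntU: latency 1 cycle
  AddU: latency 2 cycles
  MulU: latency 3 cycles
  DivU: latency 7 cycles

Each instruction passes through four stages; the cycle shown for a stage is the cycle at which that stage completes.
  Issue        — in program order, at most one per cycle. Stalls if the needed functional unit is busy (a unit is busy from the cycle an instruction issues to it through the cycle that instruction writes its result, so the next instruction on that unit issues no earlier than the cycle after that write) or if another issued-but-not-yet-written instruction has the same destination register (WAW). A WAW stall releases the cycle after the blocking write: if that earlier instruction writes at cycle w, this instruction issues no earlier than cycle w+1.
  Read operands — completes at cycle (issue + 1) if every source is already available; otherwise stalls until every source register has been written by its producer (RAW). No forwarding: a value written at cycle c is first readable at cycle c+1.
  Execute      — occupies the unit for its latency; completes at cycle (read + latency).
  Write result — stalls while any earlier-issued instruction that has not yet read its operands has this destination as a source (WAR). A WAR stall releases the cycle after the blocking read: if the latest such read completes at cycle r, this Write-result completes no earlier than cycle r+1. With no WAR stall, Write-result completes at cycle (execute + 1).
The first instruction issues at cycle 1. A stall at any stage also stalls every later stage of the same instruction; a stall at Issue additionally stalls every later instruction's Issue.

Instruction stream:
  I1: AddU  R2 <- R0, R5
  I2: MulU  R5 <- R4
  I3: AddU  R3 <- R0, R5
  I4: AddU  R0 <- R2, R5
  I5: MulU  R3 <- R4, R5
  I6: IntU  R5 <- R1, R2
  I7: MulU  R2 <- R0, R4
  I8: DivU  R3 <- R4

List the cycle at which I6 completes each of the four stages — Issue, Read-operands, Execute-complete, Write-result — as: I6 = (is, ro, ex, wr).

[1] issue I1 (AddU)
[2] I1 read-ops, issue I2 (MulU)
[3] I2 read-ops
[4] I1 finished on AddU
[5] I1→R2
[6] I2 finished on MulU, issue I3 (AddU)
[7] I2→R5
[8] I3 read-ops
[10] I3 finished on AddU
[11] I3→R3
[12] issue I4 (AddU)
[13] I4 read-ops, issue I5 (MulU)
[14] I5 read-ops, issue I6 (IntU)
[15] I4 finished on AddU, I6 read-ops
[16] I4→R0, I6 finished on IntU
[17] I5 finished on MulU, I6→R5
[18] I5→R3
[19] issue I7 (MulU)
[20] I7 read-ops, issue I8 (DivU)
[21] I8 read-ops
[23] I7 finished on MulU
[24] I7→R2
[28] I8 finished on DivU
[29] I8→R3

I6 = (14, 15, 16, 17)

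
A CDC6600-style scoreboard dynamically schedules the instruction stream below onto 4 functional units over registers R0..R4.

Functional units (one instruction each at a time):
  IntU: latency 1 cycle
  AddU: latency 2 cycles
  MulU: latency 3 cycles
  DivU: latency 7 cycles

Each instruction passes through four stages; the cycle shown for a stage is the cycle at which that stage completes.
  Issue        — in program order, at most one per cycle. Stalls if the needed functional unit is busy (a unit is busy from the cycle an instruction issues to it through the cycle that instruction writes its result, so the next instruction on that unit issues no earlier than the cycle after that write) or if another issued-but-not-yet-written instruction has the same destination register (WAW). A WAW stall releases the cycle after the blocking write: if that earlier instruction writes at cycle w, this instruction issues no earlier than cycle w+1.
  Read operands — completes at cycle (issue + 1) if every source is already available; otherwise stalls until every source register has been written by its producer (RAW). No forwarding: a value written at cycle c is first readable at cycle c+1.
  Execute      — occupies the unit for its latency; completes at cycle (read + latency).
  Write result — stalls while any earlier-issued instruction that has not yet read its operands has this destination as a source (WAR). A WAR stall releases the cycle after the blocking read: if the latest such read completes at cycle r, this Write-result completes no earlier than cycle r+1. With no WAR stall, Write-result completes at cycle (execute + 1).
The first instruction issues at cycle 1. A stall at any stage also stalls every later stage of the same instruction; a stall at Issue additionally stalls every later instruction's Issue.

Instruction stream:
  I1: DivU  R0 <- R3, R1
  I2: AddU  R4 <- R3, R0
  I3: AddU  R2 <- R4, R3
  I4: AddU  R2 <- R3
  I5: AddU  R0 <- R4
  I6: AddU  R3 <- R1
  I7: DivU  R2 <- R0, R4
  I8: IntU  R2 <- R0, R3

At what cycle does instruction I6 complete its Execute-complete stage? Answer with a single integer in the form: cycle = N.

cycle = 33

I1: IS=1 RO=2 EX=9 WR=10
I2: IS=2 RO=11 EX=13 WR=14  [RAW R0: wait I1 write@10]
I3: IS=15 RO=16 EX=18 WR=19  [struct: AddU busy until I2 writes@14]
I4: IS=20 RO=21 EX=23 WR=24  [struct: AddU busy until I3 writes@19]
I5: IS=25 RO=26 EX=28 WR=29  [struct: AddU busy until I4 writes@24]
I6: IS=30 RO=31 EX=33 WR=34  [struct: AddU busy until I5 writes@29]
I7: IS=31 RO=32 EX=39 WR=40
I8: IS=41 RO=42 EX=43 WR=44  [WAW R2: wait I7 write@40]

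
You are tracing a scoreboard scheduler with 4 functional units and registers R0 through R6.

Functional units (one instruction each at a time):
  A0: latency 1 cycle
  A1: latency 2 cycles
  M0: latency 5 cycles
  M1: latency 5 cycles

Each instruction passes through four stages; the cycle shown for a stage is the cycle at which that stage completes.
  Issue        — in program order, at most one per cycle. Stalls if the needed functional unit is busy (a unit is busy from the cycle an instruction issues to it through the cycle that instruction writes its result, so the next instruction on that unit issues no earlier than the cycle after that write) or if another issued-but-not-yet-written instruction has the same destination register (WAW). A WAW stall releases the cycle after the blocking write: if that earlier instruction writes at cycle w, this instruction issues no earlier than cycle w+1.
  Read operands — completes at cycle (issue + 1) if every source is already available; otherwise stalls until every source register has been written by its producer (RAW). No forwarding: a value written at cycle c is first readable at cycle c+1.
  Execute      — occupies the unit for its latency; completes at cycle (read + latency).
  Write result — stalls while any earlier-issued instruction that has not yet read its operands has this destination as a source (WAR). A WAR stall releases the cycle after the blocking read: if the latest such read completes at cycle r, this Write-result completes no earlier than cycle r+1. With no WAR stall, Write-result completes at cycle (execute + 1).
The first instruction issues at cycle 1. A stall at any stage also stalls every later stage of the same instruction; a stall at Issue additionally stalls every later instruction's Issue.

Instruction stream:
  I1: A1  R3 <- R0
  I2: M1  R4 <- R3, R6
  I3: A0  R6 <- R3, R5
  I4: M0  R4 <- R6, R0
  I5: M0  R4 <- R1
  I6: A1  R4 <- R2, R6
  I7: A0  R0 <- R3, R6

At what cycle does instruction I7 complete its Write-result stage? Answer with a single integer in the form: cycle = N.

cycle = 33

  I1 | 1 | 2 | 4 | 5
  I2 | 2 | 6 | 11 | 12   RAW R3: wait I1 write@5
  I3 | 3 | 6 | 7 | 8   RAW R3: wait I1 write@5
  I4 | 13 | 14 | 19 | 20   WAW R4: wait I2 write@12
  I5 | 21 | 22 | 27 | 28   struct: M0 busy until I4 writes@20
  I6 | 29 | 30 | 32 | 33   WAW R4: wait I5 write@28
  I7 | 30 | 31 | 32 | 33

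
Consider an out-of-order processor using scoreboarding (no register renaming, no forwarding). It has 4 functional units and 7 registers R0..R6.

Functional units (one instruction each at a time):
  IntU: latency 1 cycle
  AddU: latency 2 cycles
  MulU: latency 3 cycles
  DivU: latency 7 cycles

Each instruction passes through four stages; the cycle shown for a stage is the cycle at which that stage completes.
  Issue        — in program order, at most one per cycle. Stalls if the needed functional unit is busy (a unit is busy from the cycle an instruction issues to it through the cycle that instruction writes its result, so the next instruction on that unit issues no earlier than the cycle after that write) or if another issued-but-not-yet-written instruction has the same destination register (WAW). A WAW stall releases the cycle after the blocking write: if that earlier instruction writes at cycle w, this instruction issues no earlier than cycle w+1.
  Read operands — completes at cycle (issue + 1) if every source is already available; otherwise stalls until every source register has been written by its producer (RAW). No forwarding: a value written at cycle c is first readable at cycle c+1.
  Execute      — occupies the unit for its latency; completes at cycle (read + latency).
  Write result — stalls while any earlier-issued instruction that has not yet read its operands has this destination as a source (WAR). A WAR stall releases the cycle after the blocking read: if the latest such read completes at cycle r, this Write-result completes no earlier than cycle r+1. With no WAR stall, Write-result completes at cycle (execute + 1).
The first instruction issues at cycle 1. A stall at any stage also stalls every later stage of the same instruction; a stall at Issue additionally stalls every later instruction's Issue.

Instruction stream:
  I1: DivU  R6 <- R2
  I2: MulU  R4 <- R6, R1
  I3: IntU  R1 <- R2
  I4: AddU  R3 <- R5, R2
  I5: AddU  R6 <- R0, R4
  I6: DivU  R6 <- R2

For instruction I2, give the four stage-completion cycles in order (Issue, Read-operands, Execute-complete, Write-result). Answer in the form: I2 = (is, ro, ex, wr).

cycle 1: I1 issues→DivU
cycle 2: I1 reads; I2 issues→MulU
cycle 3: I3 issues→IntU
cycle 4: I3 reads; I4 issues→AddU
cycle 5: I3 exec-done; I4 reads
cycle 7: I4 exec-done
cycle 8: I4 writes R3
cycle 9: I1 exec-done
cycle 10: I1 writes R6
cycle 11: I2 reads; I5 issues→AddU
cycle 12: I3 writes R1
cycle 14: I2 exec-done
cycle 15: I2 writes R4
cycle 16: I5 reads
cycle 18: I5 exec-done
cycle 19: I5 writes R6
cycle 20: I6 issues→DivU
cycle 21: I6 reads
cycle 28: I6 exec-done
cycle 29: I6 writes R6

I2 = (2, 11, 14, 15)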